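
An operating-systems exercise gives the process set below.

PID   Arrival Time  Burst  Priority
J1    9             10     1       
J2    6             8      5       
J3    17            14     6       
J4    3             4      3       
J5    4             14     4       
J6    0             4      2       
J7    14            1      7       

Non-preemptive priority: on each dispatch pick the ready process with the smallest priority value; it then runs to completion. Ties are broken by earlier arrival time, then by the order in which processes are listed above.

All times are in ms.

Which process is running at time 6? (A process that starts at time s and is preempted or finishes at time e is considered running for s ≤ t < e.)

Timeline: | J6 0-4 | J4 4-8 | J5 8-22 | J1 22-32 | J2 32-40 | J3 40-54 | J7 54-55 |
Completion: J1=32  J2=40  J3=54  J4=8  J5=22  J6=4  J7=55

J4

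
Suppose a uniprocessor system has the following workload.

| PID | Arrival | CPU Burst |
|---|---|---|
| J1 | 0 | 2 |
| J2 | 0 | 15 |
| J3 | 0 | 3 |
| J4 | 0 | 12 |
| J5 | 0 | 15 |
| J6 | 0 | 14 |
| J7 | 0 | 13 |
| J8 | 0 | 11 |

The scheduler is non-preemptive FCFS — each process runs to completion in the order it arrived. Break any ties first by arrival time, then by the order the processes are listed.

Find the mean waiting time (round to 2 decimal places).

31.63

Schedule: | J1 0-2 | J2 2-17 | J3 17-20 | J4 20-32 | J5 32-47 | J6 47-61 | J7 61-74 | J8 74-85 |
Completion: J1=2  J2=17  J3=20  J4=32  J5=47  J6=61  J7=74  J8=85
Turnaround (C−A): J1=2  J2=17  J3=20  J4=32  J5=47  J6=61  J7=74  J8=85
Waiting times: J1=0, J2=2, J3=17, J4=20, J5=32, J6=47, J7=61, J8=74
Average waiting = (0+2+17+20+32+47+61+74) / 8 = 253/8 = 31.63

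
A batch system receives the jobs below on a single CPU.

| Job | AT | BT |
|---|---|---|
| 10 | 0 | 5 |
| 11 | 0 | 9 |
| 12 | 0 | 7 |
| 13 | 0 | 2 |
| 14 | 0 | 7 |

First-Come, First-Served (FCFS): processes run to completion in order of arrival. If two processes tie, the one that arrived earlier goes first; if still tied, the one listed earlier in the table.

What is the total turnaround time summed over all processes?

93

Timeline: | 10 0-5 | 11 5-14 | 12 14-21 | 13 21-23 | 14 23-30 |
Completion: 10=5  11=14  12=21  13=23  14=30
Turnaround (C−A): 10=5  11=14  12=21  13=23  14=30
Turnaround = completion − arrival: 10=5, 11=14, 12=21, 13=23, 14=30
Total turnaround = 5 + 14 + 21 + 23 + 30 = 93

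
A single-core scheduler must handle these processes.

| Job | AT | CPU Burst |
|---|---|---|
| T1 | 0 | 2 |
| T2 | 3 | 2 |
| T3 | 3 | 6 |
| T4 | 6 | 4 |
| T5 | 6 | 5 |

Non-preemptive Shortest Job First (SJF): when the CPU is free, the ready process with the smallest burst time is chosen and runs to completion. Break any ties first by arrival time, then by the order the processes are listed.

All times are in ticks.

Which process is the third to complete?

Schedule: | T1 0-2 | idle 2-3 | T2 3-5 | T3 5-11 | T4 11-15 | T5 15-20 |
Completion: T1=2  T2=5  T3=11  T4=15  T5=20
Finish order: T1 → T2 → T3 → T4 → T5

T3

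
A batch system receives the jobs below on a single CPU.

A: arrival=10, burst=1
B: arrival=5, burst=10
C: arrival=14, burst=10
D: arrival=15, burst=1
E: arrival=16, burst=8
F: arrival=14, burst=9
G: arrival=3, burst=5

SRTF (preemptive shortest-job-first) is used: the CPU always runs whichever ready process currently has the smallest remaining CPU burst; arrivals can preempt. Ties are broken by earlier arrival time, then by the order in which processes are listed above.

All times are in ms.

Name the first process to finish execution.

G

Schedule: | idle 0-3 | G 3-8 | B 8-10 | A 10-11 | B 11-15 | D 15-16 | B 16-20 | E 20-28 | F 28-37 | C 37-47 |
Completion: A=11  B=20  C=47  D=16  E=28  F=37  G=8
Turnaround (C−A): A=1  B=15  C=33  D=1  E=12  F=23  G=5
Finish order: G → A → D → B → E → F → C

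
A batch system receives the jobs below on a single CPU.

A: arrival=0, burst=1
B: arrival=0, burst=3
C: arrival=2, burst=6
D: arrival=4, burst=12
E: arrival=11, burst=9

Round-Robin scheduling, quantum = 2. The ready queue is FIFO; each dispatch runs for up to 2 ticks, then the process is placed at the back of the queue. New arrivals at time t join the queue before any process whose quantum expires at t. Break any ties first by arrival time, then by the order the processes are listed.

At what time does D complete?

Schedule: | A 0-1 | B 1-3 | C 3-5 | B 5-6 | D 6-8 | C 8-10 | D 10-12 | C 12-14 | E 14-16 | D 16-18 | E 18-20 | D 20-22 | E 22-24 | D 24-26 | E 26-28 | D 28-30 | E 30-31 |
Completion: A=1  B=6  C=14  D=30  E=31

30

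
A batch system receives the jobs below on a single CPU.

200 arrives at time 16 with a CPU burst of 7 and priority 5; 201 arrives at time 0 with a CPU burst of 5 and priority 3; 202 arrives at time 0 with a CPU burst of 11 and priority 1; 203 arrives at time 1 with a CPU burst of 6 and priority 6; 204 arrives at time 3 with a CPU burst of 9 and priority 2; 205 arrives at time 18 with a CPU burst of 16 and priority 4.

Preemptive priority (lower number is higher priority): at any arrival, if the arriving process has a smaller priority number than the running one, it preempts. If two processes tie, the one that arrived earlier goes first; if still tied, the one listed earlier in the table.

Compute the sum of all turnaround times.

161

Gantt: | 202 0-11 | 204 11-20 | 201 20-25 | 205 25-41 | 200 41-48 | 203 48-54 |
Completion: 200=48  201=25  202=11  203=54  204=20  205=41
Turnaround (C−A): 200=32  201=25  202=11  203=53  204=17  205=23
Turnaround = completion − arrival: 200=32, 201=25, 202=11, 203=53, 204=17, 205=23
Total turnaround = 32 + 25 + 11 + 53 + 17 + 23 = 161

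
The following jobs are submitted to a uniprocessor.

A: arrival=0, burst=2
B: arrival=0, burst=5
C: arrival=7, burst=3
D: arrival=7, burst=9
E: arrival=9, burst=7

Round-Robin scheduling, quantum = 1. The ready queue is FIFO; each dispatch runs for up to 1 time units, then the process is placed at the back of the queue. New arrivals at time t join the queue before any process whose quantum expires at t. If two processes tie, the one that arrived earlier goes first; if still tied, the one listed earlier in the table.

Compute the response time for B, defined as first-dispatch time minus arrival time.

1

Timeline: | A 0-1 | B 1-2 | A 2-3 | B 3-7 | C 7-8 | D 8-9 | C 9-10 | E 10-11 | D 11-12 | C 12-13 | E 13-14 | D 14-15 | E 15-16 | D 16-17 | E 17-18 | D 18-19 | E 19-20 | D 20-21 | E 21-22 | D 22-23 | E 23-24 | D 24-26 |
Completion: A=3  B=7  C=13  D=26  E=24
Turnaround (C−A): A=3  B=7  C=6  D=19  E=15
Response(B) = first start − arrival = 1 − 0 = 1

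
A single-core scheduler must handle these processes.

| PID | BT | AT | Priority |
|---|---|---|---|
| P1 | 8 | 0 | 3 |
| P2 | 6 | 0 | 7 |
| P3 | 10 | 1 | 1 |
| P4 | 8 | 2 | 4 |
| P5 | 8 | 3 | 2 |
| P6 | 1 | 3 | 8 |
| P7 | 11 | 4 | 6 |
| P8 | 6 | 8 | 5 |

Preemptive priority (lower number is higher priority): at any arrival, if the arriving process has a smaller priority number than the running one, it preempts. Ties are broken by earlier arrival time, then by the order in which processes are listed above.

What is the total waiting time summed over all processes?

Gantt: | P1 0-1 | P3 1-11 | P5 11-19 | P1 19-26 | P4 26-34 | P8 34-40 | P7 40-51 | P2 51-57 | P6 57-58 |
Completion: P1=26  P2=57  P3=11  P4=34  P5=19  P6=58  P7=51  P8=40
Waiting = turnaround − burst: P1=18, P2=51, P3=0, P4=24, P5=8, P6=54, P7=36, P8=26
Total waiting = 18 + 51 + 0 + 24 + 8 + 54 + 36 + 26 = 217

217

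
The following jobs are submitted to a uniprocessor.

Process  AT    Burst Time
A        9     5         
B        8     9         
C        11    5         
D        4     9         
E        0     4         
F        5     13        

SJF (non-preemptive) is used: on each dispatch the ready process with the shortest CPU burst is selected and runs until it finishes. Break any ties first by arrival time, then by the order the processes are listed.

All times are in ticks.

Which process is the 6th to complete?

Gantt: | E 0-4 | D 4-13 | A 13-18 | C 18-23 | B 23-32 | F 32-45 |
Completion: A=18  B=32  C=23  D=13  E=4  F=45
Turnaround (C−A): A=9  B=24  C=12  D=9  E=4  F=40
Finish order: E → D → A → C → B → F

F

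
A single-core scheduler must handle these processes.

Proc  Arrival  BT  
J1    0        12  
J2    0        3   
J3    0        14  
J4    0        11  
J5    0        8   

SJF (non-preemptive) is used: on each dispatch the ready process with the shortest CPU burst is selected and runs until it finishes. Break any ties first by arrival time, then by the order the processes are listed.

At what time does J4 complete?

22

Gantt: | J2 0-3 | J5 3-11 | J4 11-22 | J1 22-34 | J3 34-48 |
Completion: J1=34  J2=3  J3=48  J4=22  J5=11
Turnaround (C−A): J1=34  J2=3  J3=48  J4=22  J5=11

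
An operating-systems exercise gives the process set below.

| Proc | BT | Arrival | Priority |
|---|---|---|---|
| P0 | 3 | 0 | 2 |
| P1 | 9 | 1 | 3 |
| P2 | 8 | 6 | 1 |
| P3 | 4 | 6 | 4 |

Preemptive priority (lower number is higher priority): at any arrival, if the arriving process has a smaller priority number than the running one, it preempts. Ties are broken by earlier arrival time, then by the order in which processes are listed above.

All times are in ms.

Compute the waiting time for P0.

Gantt: | P0 0-3 | P1 3-6 | P2 6-14 | P1 14-20 | P3 20-24 |
Completion: P0=3  P1=20  P2=14  P3=24
Waiting(P0) = turnaround − burst = 3 − 3 = 0

0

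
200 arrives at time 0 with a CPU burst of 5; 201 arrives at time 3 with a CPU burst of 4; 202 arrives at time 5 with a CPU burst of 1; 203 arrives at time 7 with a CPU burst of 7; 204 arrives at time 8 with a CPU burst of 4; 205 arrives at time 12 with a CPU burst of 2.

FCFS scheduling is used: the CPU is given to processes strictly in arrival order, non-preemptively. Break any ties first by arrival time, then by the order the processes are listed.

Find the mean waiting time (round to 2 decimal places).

Timeline: | 200 0-5 | 201 5-9 | 202 9-10 | 203 10-17 | 204 17-21 | 205 21-23 |
Completion: 200=5  201=9  202=10  203=17  204=21  205=23
Turnaround (C−A): 200=5  201=6  202=5  203=10  204=13  205=11
Waiting times: 200=0, 201=2, 202=4, 203=3, 204=9, 205=9
Average waiting = (0+2+4+3+9+9) / 6 = 27/6 = 4.50

4.50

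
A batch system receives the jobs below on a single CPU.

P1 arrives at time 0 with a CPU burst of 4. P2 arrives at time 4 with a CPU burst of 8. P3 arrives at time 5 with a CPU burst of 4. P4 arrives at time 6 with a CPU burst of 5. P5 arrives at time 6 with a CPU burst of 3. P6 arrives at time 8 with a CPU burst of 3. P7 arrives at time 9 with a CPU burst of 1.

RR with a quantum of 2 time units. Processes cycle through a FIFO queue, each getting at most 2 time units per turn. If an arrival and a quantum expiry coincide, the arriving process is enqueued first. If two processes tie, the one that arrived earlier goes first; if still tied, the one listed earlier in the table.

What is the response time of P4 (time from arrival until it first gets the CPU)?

Gantt: | P1 0-4 | P2 4-6 | P3 6-8 | P4 8-10 | P5 10-12 | P2 12-14 | P6 14-16 | P3 16-18 | P7 18-19 | P4 19-21 | P5 21-22 | P2 22-24 | P6 24-25 | P4 25-26 | P2 26-28 |
Completion: P1=4  P2=28  P3=18  P4=26  P5=22  P6=25  P7=19
Turnaround (C−A): P1=4  P2=24  P3=13  P4=20  P5=16  P6=17  P7=10
Response(P4) = first start − arrival = 8 − 6 = 2

2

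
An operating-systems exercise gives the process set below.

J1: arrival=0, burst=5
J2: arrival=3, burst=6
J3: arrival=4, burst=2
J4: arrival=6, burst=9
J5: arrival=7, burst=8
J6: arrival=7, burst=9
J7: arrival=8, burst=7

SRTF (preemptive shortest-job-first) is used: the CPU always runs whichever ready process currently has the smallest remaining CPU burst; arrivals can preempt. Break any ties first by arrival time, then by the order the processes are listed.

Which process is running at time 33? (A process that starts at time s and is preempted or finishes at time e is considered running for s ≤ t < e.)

J4

Schedule: | J1 0-5 | J3 5-7 | J2 7-13 | J7 13-20 | J5 20-28 | J4 28-37 | J6 37-46 |
Completion: J1=5  J2=13  J3=7  J4=37  J5=28  J6=46  J7=20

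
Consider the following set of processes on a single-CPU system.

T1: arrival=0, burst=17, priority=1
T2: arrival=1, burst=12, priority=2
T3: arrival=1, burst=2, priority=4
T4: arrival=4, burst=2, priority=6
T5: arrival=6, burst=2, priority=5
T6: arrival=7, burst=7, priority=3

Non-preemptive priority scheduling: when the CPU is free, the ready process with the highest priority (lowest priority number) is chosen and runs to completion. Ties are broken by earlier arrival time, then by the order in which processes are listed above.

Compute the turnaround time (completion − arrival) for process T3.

Schedule: | T1 0-17 | T2 17-29 | T6 29-36 | T3 36-38 | T5 38-40 | T4 40-42 |
Completion: T1=17  T2=29  T3=38  T4=42  T5=40  T6=36
Turnaround (C−A): T1=17  T2=28  T3=37  T4=38  T5=34  T6=29
Turnaround(T3) = completion − arrival = 38 − 1 = 37

37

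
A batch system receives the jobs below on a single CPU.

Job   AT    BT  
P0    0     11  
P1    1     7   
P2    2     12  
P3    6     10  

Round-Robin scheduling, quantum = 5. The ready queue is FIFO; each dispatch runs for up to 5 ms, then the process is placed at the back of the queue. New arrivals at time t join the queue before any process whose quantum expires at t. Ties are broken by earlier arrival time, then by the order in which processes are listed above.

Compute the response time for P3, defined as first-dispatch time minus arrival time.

14

Timeline: | P0 0-5 | P1 5-10 | P2 10-15 | P0 15-20 | P3 20-25 | P1 25-27 | P2 27-32 | P0 32-33 | P3 33-38 | P2 38-40 |
Completion: P0=33  P1=27  P2=40  P3=38
Response(P3) = first start − arrival = 20 − 6 = 14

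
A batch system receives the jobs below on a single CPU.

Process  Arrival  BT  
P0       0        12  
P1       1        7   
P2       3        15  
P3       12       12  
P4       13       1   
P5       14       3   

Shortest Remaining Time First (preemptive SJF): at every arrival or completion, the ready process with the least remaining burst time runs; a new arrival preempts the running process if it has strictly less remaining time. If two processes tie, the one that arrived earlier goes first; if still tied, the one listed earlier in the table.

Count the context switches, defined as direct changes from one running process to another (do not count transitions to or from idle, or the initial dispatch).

Timeline: | P0 0-1 | P1 1-8 | P0 8-13 | P4 13-14 | P5 14-17 | P0 17-23 | P3 23-35 | P2 35-50 |
Completion: P0=23  P1=8  P2=50  P3=35  P4=14  P5=17
Turnaround (C−A): P0=23  P1=7  P2=47  P3=23  P4=1  P5=3

7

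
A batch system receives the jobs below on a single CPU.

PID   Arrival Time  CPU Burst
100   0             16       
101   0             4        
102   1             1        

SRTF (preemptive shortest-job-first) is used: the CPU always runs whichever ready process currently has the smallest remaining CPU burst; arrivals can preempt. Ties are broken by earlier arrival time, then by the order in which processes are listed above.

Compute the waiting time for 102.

Timeline: | 101 0-1 | 102 1-2 | 101 2-5 | 100 5-21 |
Completion: 100=21  101=5  102=2
Turnaround (C−A): 100=21  101=5  102=1
Waiting(102) = turnaround − burst = 1 − 1 = 0

0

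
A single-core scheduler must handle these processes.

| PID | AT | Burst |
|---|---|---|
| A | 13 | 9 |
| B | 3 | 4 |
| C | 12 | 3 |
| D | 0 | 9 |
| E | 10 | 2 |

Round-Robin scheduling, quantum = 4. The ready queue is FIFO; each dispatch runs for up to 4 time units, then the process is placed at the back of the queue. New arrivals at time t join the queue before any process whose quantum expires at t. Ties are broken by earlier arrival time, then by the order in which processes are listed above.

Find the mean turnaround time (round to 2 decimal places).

Schedule: | D 0-4 | B 4-8 | D 8-12 | E 12-14 | C 14-17 | D 17-18 | A 18-27 |
Completion: A=27  B=8  C=17  D=18  E=14
Turnaround (C−A): A=14  B=5  C=5  D=18  E=4
Turnaround times: A=14, B=5, C=5, D=18, E=4
Average turnaround = (14+5+5+18+4) / 5 = 46/5 = 9.20

9.20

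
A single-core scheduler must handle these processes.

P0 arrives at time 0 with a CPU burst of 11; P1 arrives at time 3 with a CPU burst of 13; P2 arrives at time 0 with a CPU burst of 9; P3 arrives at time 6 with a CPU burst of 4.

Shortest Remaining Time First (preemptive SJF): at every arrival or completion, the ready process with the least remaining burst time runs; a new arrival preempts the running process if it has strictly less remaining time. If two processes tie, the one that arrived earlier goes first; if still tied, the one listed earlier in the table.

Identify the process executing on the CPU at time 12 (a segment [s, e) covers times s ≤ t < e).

P3

Gantt: | P2 0-9 | P3 9-13 | P0 13-24 | P1 24-37 |
Completion: P0=24  P1=37  P2=9  P3=13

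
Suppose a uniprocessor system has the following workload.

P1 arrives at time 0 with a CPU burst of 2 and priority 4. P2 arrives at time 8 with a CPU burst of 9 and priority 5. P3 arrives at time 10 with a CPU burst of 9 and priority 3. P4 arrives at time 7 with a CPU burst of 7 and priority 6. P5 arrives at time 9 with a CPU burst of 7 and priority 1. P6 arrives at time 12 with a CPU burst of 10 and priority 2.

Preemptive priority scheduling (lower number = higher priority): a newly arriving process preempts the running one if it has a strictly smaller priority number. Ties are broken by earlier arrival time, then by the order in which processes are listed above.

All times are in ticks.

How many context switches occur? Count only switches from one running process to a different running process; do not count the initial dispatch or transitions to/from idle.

Gantt: | P1 0-2 | idle 2-7 | P4 7-8 | P2 8-9 | P5 9-16 | P6 16-26 | P3 26-35 | P2 35-43 | P4 43-49 |
Completion: P1=2  P2=43  P3=35  P4=49  P5=16  P6=26

6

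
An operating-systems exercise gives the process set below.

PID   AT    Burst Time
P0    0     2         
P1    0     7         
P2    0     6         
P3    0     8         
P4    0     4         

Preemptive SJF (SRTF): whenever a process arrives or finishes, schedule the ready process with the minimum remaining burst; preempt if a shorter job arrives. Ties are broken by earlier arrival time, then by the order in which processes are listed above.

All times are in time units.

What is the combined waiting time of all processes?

Timeline: | P0 0-2 | P4 2-6 | P2 6-12 | P1 12-19 | P3 19-27 |
Completion: P0=2  P1=19  P2=12  P3=27  P4=6
Turnaround (C−A): P0=2  P1=19  P2=12  P3=27  P4=6
Waiting = turnaround − burst: P0=0, P1=12, P2=6, P3=19, P4=2
Total waiting = 0 + 12 + 6 + 19 + 2 = 39

39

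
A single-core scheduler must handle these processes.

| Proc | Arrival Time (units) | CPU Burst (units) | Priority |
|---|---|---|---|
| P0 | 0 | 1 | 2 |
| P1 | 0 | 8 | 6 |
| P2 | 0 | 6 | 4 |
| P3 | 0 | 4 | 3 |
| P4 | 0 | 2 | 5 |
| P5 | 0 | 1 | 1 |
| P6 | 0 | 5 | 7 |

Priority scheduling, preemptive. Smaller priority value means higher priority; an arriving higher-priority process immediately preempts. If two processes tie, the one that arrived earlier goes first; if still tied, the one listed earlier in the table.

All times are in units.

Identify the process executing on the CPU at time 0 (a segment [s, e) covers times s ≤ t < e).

Schedule: | P5 0-1 | P0 1-2 | P3 2-6 | P2 6-12 | P4 12-14 | P1 14-22 | P6 22-27 |
Completion: P0=2  P1=22  P2=12  P3=6  P4=14  P5=1  P6=27

P5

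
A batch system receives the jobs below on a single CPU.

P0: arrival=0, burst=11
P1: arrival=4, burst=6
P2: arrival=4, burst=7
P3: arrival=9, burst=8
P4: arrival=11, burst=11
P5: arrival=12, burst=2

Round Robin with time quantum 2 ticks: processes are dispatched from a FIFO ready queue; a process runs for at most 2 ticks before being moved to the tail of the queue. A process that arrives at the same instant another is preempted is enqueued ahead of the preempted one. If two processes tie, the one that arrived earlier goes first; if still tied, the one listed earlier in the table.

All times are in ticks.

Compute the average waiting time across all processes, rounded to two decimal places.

Timeline: | P0 0-4 | P1 4-6 | P2 6-8 | P0 8-10 | P1 10-12 | P2 12-14 | P3 14-16 | P0 16-18 | P4 18-20 | P5 20-22 | P1 22-24 | P2 24-26 | P3 26-28 | P0 28-30 | P4 30-32 | P2 32-33 | P3 33-35 | P0 35-36 | P4 36-38 | P3 38-40 | P4 40-45 |
Completion: P0=36  P1=24  P2=33  P3=40  P4=45  P5=22
Turnaround (C−A): P0=36  P1=20  P2=29  P3=31  P4=34  P5=10
Waiting times: P0=25, P1=14, P2=22, P3=23, P4=23, P5=8
Average waiting = (25+14+22+23+23+8) / 6 = 115/6 = 19.17

19.17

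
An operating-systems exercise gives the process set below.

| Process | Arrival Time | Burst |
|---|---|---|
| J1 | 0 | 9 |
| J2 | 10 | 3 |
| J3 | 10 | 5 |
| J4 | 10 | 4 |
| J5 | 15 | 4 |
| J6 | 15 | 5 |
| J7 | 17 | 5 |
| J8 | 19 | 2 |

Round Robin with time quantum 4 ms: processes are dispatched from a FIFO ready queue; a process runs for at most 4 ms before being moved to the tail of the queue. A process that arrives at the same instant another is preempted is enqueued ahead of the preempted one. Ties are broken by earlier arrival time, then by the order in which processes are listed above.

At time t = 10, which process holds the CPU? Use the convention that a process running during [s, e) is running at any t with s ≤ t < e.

Timeline: | J1 0-9 | idle 9-10 | J2 10-13 | J3 13-17 | J4 17-21 | J5 21-25 | J6 25-29 | J7 29-33 | J3 33-34 | J8 34-36 | J6 36-37 | J7 37-38 |
Completion: J1=9  J2=13  J3=34  J4=21  J5=25  J6=37  J7=38  J8=36

J2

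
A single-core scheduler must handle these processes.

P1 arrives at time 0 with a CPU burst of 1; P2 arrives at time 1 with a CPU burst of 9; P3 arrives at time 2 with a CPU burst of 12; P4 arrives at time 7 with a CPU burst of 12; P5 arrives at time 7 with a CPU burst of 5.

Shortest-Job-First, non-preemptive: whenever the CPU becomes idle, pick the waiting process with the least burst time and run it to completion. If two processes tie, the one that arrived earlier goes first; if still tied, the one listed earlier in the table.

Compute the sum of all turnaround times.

75

Gantt: | P1 0-1 | P2 1-10 | P5 10-15 | P3 15-27 | P4 27-39 |
Completion: P1=1  P2=10  P3=27  P4=39  P5=15
Turnaround = completion − arrival: P1=1, P2=9, P3=25, P4=32, P5=8
Total turnaround = 1 + 9 + 25 + 32 + 8 = 75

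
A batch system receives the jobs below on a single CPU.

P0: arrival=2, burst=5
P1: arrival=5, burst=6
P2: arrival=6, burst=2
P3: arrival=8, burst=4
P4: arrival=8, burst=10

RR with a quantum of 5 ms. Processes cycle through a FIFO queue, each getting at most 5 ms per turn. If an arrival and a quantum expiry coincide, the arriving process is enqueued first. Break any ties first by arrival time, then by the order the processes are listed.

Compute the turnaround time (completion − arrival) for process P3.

Gantt: | idle 0-2 | P0 2-7 | P1 7-12 | P2 12-14 | P3 14-18 | P4 18-23 | P1 23-24 | P4 24-29 |
Completion: P0=7  P1=24  P2=14  P3=18  P4=29
Turnaround (C−A): P0=5  P1=19  P2=8  P3=10  P4=21
Turnaround(P3) = completion − arrival = 18 − 8 = 10

10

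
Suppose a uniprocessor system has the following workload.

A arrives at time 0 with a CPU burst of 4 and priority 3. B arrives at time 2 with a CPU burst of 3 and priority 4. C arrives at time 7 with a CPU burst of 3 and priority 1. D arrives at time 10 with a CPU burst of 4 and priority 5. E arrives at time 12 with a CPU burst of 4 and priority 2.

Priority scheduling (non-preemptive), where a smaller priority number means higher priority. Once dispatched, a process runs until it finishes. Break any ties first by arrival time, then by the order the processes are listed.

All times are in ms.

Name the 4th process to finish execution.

Gantt: | A 0-4 | B 4-7 | C 7-10 | D 10-14 | E 14-18 |
Completion: A=4  B=7  C=10  D=14  E=18
Turnaround (C−A): A=4  B=5  C=3  D=4  E=6
Finish order: A → B → C → D → E

D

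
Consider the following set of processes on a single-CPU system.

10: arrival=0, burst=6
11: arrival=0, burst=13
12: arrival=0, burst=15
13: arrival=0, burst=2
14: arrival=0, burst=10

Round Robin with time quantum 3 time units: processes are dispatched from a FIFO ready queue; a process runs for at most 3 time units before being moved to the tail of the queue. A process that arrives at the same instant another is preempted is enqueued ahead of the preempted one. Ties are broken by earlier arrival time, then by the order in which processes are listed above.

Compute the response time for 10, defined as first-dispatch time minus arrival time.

Schedule: | 10 0-3 | 11 3-6 | 12 6-9 | 13 9-11 | 14 11-14 | 10 14-17 | 11 17-20 | 12 20-23 | 14 23-26 | 11 26-29 | 12 29-32 | 14 32-35 | 11 35-38 | 12 38-41 | 14 41-42 | 11 42-43 | 12 43-46 |
Completion: 10=17  11=43  12=46  13=11  14=42
Turnaround (C−A): 10=17  11=43  12=46  13=11  14=42
Response(10) = first start − arrival = 0 − 0 = 0

0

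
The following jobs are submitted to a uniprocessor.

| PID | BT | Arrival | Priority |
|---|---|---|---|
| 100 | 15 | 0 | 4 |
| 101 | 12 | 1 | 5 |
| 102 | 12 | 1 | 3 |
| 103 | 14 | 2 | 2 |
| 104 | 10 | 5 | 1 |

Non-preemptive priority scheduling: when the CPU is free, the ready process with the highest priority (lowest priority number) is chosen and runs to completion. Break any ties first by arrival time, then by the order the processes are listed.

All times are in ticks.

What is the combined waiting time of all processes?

121

Gantt: | 100 0-15 | 104 15-25 | 103 25-39 | 102 39-51 | 101 51-63 |
Completion: 100=15  101=63  102=51  103=39  104=25
Turnaround (C−A): 100=15  101=62  102=50  103=37  104=20
Waiting = turnaround − burst: 100=0, 101=50, 102=38, 103=23, 104=10
Total waiting = 0 + 50 + 38 + 23 + 10 = 121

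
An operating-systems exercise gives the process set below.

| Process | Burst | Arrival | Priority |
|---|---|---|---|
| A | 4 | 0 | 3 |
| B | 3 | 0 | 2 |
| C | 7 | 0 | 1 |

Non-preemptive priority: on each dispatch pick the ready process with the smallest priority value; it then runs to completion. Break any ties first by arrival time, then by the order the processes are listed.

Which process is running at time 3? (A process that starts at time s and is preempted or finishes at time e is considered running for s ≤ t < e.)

Schedule: | C 0-7 | B 7-10 | A 10-14 |
Completion: A=14  B=10  C=7
Turnaround (C−A): A=14  B=10  C=7

C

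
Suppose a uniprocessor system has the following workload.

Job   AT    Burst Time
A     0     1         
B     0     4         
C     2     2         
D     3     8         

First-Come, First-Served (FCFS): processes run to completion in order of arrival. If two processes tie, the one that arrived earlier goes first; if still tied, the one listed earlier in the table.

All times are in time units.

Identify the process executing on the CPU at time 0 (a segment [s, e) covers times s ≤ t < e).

Timeline: | A 0-1 | B 1-5 | C 5-7 | D 7-15 |
Completion: A=1  B=5  C=7  D=15
Turnaround (C−A): A=1  B=5  C=5  D=12

A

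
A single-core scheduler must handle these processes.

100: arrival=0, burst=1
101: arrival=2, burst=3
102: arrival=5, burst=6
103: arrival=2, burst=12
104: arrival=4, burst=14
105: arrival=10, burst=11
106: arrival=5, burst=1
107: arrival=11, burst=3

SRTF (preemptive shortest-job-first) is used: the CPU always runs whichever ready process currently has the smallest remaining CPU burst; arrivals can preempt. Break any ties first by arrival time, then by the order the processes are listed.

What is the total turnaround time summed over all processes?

Gantt: | 100 0-1 | idle 1-2 | 101 2-5 | 106 5-6 | 102 6-12 | 107 12-15 | 105 15-26 | 103 26-38 | 104 38-52 |
Completion: 100=1  101=5  102=12  103=38  104=52  105=26  106=6  107=15
Turnaround = completion − arrival: 100=1, 101=3, 102=7, 103=36, 104=48, 105=16, 106=1, 107=4
Total turnaround = 1 + 3 + 7 + 36 + 48 + 16 + 1 + 4 = 116

116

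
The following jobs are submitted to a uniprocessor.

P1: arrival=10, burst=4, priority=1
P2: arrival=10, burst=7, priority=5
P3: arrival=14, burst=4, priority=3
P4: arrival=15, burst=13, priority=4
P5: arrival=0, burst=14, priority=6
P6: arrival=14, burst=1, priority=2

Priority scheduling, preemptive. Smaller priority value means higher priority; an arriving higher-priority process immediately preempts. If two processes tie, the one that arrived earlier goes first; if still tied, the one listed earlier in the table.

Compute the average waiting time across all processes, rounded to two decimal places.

9.33

Timeline: | P5 0-10 | P1 10-14 | P6 14-15 | P3 15-19 | P4 19-32 | P2 32-39 | P5 39-43 |
Completion: P1=14  P2=39  P3=19  P4=32  P5=43  P6=15
Turnaround (C−A): P1=4  P2=29  P3=5  P4=17  P5=43  P6=1
Waiting times: P1=0, P2=22, P3=1, P4=4, P5=29, P6=0
Average waiting = (0+22+1+4+29+0) / 6 = 56/6 = 9.33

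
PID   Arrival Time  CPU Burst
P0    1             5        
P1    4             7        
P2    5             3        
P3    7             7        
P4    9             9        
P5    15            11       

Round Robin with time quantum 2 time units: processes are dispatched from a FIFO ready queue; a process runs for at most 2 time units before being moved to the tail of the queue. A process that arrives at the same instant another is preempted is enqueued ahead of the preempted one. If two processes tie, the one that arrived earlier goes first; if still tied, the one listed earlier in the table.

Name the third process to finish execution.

P1

Schedule: | idle 0-1 | P0 1-5 | P1 5-7 | P2 7-9 | P0 9-10 | P3 10-12 | P1 12-14 | P4 14-16 | P2 16-17 | P3 17-19 | P1 19-21 | P5 21-23 | P4 23-25 | P3 25-27 | P1 27-28 | P5 28-30 | P4 30-32 | P3 32-33 | P5 33-35 | P4 35-37 | P5 37-39 | P4 39-40 | P5 40-43 |
Completion: P0=10  P1=28  P2=17  P3=33  P4=40  P5=43
Turnaround (C−A): P0=9  P1=24  P2=12  P3=26  P4=31  P5=28
Finish order: P0 → P2 → P1 → P3 → P4 → P5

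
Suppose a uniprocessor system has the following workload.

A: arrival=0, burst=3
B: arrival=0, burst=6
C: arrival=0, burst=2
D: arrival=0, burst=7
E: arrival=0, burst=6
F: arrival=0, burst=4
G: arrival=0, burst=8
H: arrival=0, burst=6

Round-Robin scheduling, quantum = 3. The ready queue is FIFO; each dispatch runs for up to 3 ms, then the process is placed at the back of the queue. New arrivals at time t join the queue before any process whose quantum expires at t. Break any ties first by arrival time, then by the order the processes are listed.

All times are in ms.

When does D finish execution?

40

Timeline: | A 0-3 | B 3-6 | C 6-8 | D 8-11 | E 11-14 | F 14-17 | G 17-20 | H 20-23 | B 23-26 | D 26-29 | E 29-32 | F 32-33 | G 33-36 | H 36-39 | D 39-40 | G 40-42 |
Completion: A=3  B=26  C=8  D=40  E=32  F=33  G=42  H=39
Turnaround (C−A): A=3  B=26  C=8  D=40  E=32  F=33  G=42  H=39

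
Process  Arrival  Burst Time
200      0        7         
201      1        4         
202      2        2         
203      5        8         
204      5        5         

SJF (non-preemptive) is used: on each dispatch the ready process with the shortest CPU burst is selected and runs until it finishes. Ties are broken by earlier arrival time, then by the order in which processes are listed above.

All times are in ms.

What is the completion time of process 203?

Timeline: | 200 0-7 | 202 7-9 | 201 9-13 | 204 13-18 | 203 18-26 |
Completion: 200=7  201=13  202=9  203=26  204=18
Turnaround (C−A): 200=7  201=12  202=7  203=21  204=13

26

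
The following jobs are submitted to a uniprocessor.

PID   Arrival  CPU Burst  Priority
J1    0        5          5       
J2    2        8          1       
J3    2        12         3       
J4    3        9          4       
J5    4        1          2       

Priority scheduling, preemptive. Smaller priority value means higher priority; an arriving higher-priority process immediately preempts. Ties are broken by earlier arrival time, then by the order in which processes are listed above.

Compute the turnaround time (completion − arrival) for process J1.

Gantt: | J1 0-2 | J2 2-10 | J5 10-11 | J3 11-23 | J4 23-32 | J1 32-35 |
Completion: J1=35  J2=10  J3=23  J4=32  J5=11
Turnaround(J1) = completion − arrival = 35 − 0 = 35

35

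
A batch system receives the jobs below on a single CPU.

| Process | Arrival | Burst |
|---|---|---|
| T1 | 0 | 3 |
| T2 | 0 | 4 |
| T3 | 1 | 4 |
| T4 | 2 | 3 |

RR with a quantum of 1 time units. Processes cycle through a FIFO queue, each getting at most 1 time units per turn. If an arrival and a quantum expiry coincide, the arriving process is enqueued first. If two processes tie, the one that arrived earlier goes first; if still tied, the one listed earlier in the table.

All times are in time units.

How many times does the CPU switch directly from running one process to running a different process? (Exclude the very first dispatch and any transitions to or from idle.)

13

Timeline: | T1 0-1 | T2 1-2 | T3 2-3 | T1 3-4 | T4 4-5 | T2 5-6 | T3 6-7 | T1 7-8 | T4 8-9 | T2 9-10 | T3 10-11 | T4 11-12 | T2 12-13 | T3 13-14 |
Completion: T1=8  T2=13  T3=14  T4=12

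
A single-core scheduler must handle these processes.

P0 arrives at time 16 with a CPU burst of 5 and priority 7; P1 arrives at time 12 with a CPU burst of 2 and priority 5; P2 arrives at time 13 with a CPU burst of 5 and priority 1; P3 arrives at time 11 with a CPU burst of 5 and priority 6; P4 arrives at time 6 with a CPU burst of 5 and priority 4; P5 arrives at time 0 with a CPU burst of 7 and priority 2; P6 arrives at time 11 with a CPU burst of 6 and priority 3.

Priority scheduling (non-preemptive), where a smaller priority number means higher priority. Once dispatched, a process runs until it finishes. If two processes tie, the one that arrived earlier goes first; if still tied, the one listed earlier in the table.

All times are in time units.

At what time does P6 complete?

Schedule: | P5 0-7 | P4 7-12 | P6 12-18 | P2 18-23 | P1 23-25 | P3 25-30 | P0 30-35 |
Completion: P0=35  P1=25  P2=23  P3=30  P4=12  P5=7  P6=18
Turnaround (C−A): P0=19  P1=13  P2=10  P3=19  P4=6  P5=7  P6=7

18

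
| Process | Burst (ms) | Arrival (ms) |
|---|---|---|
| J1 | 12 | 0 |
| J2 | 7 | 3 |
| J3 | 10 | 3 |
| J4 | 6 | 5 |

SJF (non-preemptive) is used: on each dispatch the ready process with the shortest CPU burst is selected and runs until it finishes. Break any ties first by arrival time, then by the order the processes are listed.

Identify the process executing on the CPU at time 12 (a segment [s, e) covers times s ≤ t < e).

Gantt: | J1 0-12 | J4 12-18 | J2 18-25 | J3 25-35 |
Completion: J1=12  J2=25  J3=35  J4=18
Turnaround (C−A): J1=12  J2=22  J3=32  J4=13

J4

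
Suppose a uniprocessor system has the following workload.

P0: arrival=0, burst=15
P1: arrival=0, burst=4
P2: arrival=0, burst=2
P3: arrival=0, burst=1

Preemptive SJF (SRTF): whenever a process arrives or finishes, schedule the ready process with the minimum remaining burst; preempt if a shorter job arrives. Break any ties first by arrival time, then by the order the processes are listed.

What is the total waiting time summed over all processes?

11

Schedule: | P3 0-1 | P2 1-3 | P1 3-7 | P0 7-22 |
Completion: P0=22  P1=7  P2=3  P3=1
Turnaround (C−A): P0=22  P1=7  P2=3  P3=1
Waiting = turnaround − burst: P0=7, P1=3, P2=1, P3=0
Total waiting = 7 + 3 + 1 + 0 = 11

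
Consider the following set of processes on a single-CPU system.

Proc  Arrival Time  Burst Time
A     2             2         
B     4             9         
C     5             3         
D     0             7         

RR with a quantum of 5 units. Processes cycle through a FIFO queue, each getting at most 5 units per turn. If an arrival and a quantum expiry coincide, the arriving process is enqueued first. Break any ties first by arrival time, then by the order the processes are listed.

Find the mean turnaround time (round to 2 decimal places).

12.25

Gantt: | D 0-5 | A 5-7 | B 7-12 | C 12-15 | D 15-17 | B 17-21 |
Completion: A=7  B=21  C=15  D=17
Turnaround (C−A): A=5  B=17  C=10  D=17
Turnaround times: A=5, B=17, C=10, D=17
Average turnaround = (5+17+10+17) / 4 = 49/4 = 12.25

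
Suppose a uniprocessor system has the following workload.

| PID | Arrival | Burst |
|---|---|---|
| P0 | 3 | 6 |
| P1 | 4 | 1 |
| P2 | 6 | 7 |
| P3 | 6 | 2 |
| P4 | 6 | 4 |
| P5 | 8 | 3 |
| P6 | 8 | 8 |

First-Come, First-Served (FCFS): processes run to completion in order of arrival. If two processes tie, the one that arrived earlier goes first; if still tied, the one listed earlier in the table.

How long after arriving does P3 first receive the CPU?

Timeline: | idle 0-3 | P0 3-9 | P1 9-10 | P2 10-17 | P3 17-19 | P4 19-23 | P5 23-26 | P6 26-34 |
Completion: P0=9  P1=10  P2=17  P3=19  P4=23  P5=26  P6=34
Turnaround (C−A): P0=6  P1=6  P2=11  P3=13  P4=17  P5=18  P6=26
Response(P3) = first start − arrival = 17 − 6 = 11

11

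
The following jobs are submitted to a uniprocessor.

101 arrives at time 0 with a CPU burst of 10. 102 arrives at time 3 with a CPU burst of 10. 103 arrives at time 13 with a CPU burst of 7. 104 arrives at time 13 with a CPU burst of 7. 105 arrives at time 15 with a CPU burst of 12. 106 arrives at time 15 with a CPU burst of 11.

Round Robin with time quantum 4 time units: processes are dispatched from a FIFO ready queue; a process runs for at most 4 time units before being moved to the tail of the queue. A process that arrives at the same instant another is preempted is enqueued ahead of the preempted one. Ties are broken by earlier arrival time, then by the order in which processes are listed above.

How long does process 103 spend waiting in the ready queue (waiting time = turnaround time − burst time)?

19

Schedule: | 101 0-4 | 102 4-8 | 101 8-12 | 102 12-16 | 101 16-18 | 103 18-22 | 104 22-26 | 105 26-30 | 106 30-34 | 102 34-36 | 103 36-39 | 104 39-42 | 105 42-46 | 106 46-50 | 105 50-54 | 106 54-57 |
Completion: 101=18  102=36  103=39  104=42  105=54  106=57
Turnaround (C−A): 101=18  102=33  103=26  104=29  105=39  106=42
Waiting(103) = turnaround − burst = 26 − 7 = 19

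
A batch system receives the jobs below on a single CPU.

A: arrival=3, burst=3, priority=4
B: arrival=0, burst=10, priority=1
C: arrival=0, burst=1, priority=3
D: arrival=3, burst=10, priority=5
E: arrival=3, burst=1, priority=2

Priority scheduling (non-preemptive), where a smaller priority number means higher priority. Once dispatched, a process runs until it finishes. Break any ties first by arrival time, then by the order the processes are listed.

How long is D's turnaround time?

Gantt: | B 0-10 | E 10-11 | C 11-12 | A 12-15 | D 15-25 |
Completion: A=15  B=10  C=12  D=25  E=11
Turnaround(D) = completion − arrival = 25 − 3 = 22

22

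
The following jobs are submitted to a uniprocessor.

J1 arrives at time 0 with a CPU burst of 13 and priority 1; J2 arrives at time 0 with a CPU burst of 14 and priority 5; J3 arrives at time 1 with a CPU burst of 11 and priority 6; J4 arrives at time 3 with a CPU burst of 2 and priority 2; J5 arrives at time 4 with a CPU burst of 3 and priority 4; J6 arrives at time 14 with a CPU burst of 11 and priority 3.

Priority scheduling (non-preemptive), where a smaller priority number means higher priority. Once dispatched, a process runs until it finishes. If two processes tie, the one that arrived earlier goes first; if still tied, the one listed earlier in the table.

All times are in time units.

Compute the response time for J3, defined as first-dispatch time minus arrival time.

Gantt: | J1 0-13 | J4 13-15 | J6 15-26 | J5 26-29 | J2 29-43 | J3 43-54 |
Completion: J1=13  J2=43  J3=54  J4=15  J5=29  J6=26
Response(J3) = first start − arrival = 43 − 1 = 42

42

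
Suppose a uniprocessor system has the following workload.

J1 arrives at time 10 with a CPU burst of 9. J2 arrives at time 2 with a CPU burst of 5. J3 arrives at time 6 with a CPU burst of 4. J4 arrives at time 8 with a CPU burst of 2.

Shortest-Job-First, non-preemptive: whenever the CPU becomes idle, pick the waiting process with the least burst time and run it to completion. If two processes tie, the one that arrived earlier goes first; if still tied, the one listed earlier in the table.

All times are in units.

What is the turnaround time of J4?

5

Schedule: | idle 0-2 | J2 2-7 | J3 7-11 | J4 11-13 | J1 13-22 |
Completion: J1=22  J2=7  J3=11  J4=13
Turnaround (C−A): J1=12  J2=5  J3=5  J4=5
Turnaround(J4) = completion − arrival = 13 − 8 = 5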